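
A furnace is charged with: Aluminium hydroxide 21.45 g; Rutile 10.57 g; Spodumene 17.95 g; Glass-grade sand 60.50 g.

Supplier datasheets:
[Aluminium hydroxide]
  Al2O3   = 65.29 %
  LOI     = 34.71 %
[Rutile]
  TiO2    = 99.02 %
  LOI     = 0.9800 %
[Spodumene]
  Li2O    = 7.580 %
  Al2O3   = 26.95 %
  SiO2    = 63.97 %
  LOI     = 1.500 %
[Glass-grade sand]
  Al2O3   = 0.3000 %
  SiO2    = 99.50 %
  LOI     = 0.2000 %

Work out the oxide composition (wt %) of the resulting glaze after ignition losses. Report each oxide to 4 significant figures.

Glass mass = 102.5 g (batch 110.5 − LOI 7.939).
Composition: TiO2 10.21%, Li2O 1.327%, Al2O3 18.55%, SiO2 69.91%

In-progress results appear rounded to four significant figures in the working — each numeric step holds full precision through the solve; a single rounding produces every reported result; all derived quantities (the yield, ignition loss, four oxide percentages, totals, net glass mass) are re-derived in full precision using the weight values at 102.5 g of glass, as quoted within the problem or answer text.
Oxide masses out of the charge:
  TiO2: 10.57·0.9902 = 10.47 g
  Li2O: 17.95·0.07580 = 1.361 g
  Al2O3: 21.45·0.6529 + 17.95·0.2695 + 60.50·0.003000 = 19.02 g
  SiO2: 17.95·0.6397 + 60.50·0.9950 = 71.68 g
LOI: 21.45·0.3471 + 10.57·0.009800 + 17.95·0.01500 + 60.50·0.002000 = 7.939 g
Resulting glass, batch − LOI: 110.5 − 7.939 = 102.5 g (equal to the oxide-mass sum)
wt % = oxide mass / glass mass × 100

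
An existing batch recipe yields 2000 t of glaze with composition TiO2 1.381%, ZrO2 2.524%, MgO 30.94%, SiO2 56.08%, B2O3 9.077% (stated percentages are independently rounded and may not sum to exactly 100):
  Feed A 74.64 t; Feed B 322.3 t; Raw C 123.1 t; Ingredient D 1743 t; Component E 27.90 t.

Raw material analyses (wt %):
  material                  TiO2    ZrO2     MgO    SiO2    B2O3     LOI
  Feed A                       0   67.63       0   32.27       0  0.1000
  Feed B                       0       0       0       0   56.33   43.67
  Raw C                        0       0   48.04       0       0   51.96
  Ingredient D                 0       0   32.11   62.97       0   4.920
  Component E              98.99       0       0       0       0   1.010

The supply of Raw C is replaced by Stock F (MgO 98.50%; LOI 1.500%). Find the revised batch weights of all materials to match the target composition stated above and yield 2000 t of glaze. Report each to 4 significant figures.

Each numeric step holds exact precision at all times; intermediates are printed, with 4-significant-figure rounding, in the printout; every reported number is rounded a single time — all derived quantities are carried at full precision (five oxide percentages, glass mass, ignition loss, the yield, totals) from the batch weights on 2000 t of glass exactly as shown in question or answer.
Oxide-by-oxide targets in 2000 t glaze:
  TiO2: 1.381% × 2000 = 27.62 t
  ZrO2: 2.524% × 2000 = 50.48 t
  MgO: 30.94% × 2000 = 618.8 t
  SiO2: 56.08% × 2000 = 1122 t
  B2O3: 9.077% × 2000 = 181.5 t
Checking each oxide sum on the weights just shown, versus the basis set out (each sum matches its target mass exact up to rounding of places):
  TiO2: 27.90·0.9899 = 27.62 t (target 27.62 t)
  ZrO2: 74.64·0.6763 = 50.48 t (target 50.48 t)
  MgO: 60.05·0.9850 + 1743·0.3211 = 618.8 t (target 618.8 t)
  SiO2: 74.64·0.3227 + 1743·0.6297 = 1122 t (target 1122 t)
  B2O3: 322.3·0.5633 = 181.6 t (target 181.5 t)
Mass balance on the glass: total charge less LOI = 2000 t (oxide target masses add up to 2000 t; stated basis 2000 t — a pure rounding effect).
Batch total: Σ batch = 2228 t; loss to ignition Σ batch·LOI = 227.8 t; the yield ratio, glass ÷ batch: 89.78%.

Revised batch per 2000 t glaze:
  Feed A: 74.64 t
  Feed B: 322.3 t
  Stock F: 60.05 t
  Ingredient D: 1743 t
  Component E: 27.90 t
Total batch = 2228 t; LOI loss = 227.8 t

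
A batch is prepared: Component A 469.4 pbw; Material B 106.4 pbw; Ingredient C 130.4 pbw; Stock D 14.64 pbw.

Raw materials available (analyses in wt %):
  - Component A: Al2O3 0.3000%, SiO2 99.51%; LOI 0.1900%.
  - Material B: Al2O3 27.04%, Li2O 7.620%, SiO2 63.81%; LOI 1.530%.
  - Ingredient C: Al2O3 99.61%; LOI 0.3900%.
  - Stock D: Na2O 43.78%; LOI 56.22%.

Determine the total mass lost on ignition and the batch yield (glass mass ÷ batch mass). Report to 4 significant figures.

LOI loss = 11.26 pbw; glass = 709.6 pbw; yield = 98.44%

Working values are printed, with 4-significant-digit rounding, in the working. Each numeric step holds full float precision through the solve — every reported result carries a single rounding. Derived quantities are re-derived using the weight values at 709.6 pbw of glass at full precision (the totals, the yield, LOI, the four compositions, glass mass), exactly as shown in either problem or answer.
Each material's LOI contribution:
  Component A: 469.4 × 0.001900 = 0.8919 pbw
  Material B: 106.4 × 0.01530 = 1.628 pbw
  Ingredient C: 130.4 × 0.003900 = 0.5086 pbw
  Stock D: 14.64 × 0.5622 = 8.231 pbw
Total LOI = 11.26 pbw
Glass = batch − LOI = 720.8 − 11.26 = 709.6 pbw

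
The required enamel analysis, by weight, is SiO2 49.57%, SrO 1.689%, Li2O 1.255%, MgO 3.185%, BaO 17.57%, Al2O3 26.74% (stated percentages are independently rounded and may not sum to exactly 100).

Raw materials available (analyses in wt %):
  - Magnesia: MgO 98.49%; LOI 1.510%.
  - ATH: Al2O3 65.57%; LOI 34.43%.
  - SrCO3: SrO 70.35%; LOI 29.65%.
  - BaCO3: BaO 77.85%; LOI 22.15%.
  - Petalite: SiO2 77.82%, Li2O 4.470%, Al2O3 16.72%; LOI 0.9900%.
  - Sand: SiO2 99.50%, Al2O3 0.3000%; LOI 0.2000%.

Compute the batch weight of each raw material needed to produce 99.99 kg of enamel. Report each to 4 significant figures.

All internal work maintains exact precision all the way through; intermediates are shown rounded to four significant digits across the worked steps; every reported number receives exactly one rounding. All derived quantities are re-derived using the weight values per 99.99 kg of glass in full precision (LOI, totals, the six compositions, glass mass, yield) as set out in the problem or the answer.
Target oxide masses per 99.99 kg enamel:
  SiO2: 49.57% × 99.99 = 49.57 kg
  SrO: 1.689% × 99.99 = 1.689 kg
  Li2O: 1.255% × 99.99 = 1.255 kg
  MgO: 3.185% × 99.99 = 3.185 kg
  BaO: 17.57% × 99.99 = 17.57 kg
  Al2O3: 26.74% × 99.99 = 26.74 kg
Oxide-by-oxide audit per the reported batch figures, for the quoted basis mass (oxide sums agree with the targets net of answer rounding effects):
  SiO2: 28.07·0.7782 + 27.86·0.9950 = 49.56 kg (target 49.57 kg)
  SrO: 2.401·0.7035 = 1.689 kg (target 1.689 kg)
  Li2O: 28.07·0.04470 = 1.255 kg (target 1.255 kg)
  MgO: 3.234·0.9849 = 3.185 kg (target 3.185 kg)
  BaO: 22.57·0.7785 = 17.57 kg (target 17.57 kg)
  Al2O3: 33.49·0.6557 + 28.07·0.1672 + 27.86·0.003000 = 26.74 kg (target 26.74 kg)
Mass balance on the glass: Σ batch − LOI loss = 100.0 kg (per-oxide target masses sum to 100.0 kg; against the stated basis, 99.99 kg — gaps are rounding artifacts).
Batch grand total — Σ batch = 117.6 kg; the LOI term Σ batch·LOI equals 17.62 kg; yield, glass over the total, = 85.02%.

Batch per 99.99 kg enamel:
  Magnesia: 3.234 kg
  ATH: 33.49 kg
  SrCO3: 2.401 kg
  BaCO3: 22.57 kg
  Petalite: 28.07 kg
  Sand: 27.86 kg
Total batch = 117.6 kg; LOI loss = 17.62 kg; yield = 85.02%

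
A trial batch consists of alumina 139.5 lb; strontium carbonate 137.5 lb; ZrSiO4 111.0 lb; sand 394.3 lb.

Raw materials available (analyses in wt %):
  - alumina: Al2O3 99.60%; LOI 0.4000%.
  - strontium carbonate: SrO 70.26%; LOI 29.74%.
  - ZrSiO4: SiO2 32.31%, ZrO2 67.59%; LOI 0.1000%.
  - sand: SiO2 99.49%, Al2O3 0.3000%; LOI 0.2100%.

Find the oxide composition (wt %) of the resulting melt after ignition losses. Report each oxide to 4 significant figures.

Glass mass = 739.9 lb (batch 782.3 − LOI 42.39).
Composition: SiO2 57.87%, ZrO2 10.14%, Al2O3 18.94%, SrO 13.06%

Intermediates are shown rounded to 4 significant figures as written; exact precision is carried through the solve; exactly one rounding lands on each reported value. The derived quantities are re-derived at full float precision (ignition loss, the four compositions, net glass mass, the yield, the totals) from the weighed amounts on 739.9 lb of glass as set out in the problem or answer text.
Delivered oxide masses:
  SiO2: 111.0·0.3231 + 394.3·0.9949 = 428.2 lb
  ZrO2: 111.0·0.6759 = 75.02 lb
  Al2O3: 139.5·0.9960 + 394.3·0.003000 = 140.1 lb
  SrO: 137.5·0.7026 = 96.61 lb
LOI: 139.5·0.004000 + 137.5·0.2974 + 111.0·0.001000 + 394.3·0.002100 = 42.39 lb
Resulting glass, batch − LOI: 782.3 − 42.39 = 739.9 lb (the oxide masses sum to this)
percent by weight: oxide/glass ×100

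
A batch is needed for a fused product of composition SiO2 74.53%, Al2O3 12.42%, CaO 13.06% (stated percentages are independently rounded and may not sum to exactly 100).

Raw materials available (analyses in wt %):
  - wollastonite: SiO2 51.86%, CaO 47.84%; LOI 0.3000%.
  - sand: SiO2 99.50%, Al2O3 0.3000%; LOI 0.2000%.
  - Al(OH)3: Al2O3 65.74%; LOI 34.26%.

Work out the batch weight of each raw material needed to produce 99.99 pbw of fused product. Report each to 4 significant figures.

Intermediates are rounded to four significant digits when quoted — the whole derivation keeps full precision from first step to last — exactly one rounding goes into every reported number — all derived quantities (yield, the three compositions, totals, LOI, glass mass) are carried from the batch weights on 99.99 pbw of glass in exact precision precisely as stated by either problem or answer.
Target masses of each oxide per 99.99 pbw fused product:
  SiO2: 74.53% × 99.99 = 74.52 pbw
  Al2O3: 12.42% × 99.99 = 12.42 pbw
  CaO: 13.06% × 99.99 = 13.06 pbw
Per-oxide balance check using the reported weights, relative to the basis at hand (each sum matches its target mass modulo rounding of the values):
  SiO2: 27.30·0.5186 + 60.67·0.9950 = 74.52 pbw (target 74.52 pbw)
  Al2O3: 60.67·0.003000 + 18.61·0.6574 = 12.42 pbw (target 12.42 pbw)
  CaO: 27.30·0.4784 = 13.06 pbw (target 13.06 pbw)
Glass-mass sanity pass: total charge less LOI = 100.0 pbw (the targets, summed, come to 100.0 pbw; with the basis standing at 99.99 pbw — differing by rounding only).
Total batch = Σ batch = 106.6 pbw; Σ batch·LOI gives LOI loss = 6.579 pbw; as yield: glass ÷ batch → 93.83%.

Batch per 99.99 pbw fused product:
  wollastonite: 27.30 pbw
  sand: 60.67 pbw
  Al(OH)3: 18.61 pbw
Total batch = 106.6 pbw; LOI loss = 6.579 pbw; yield = 93.83%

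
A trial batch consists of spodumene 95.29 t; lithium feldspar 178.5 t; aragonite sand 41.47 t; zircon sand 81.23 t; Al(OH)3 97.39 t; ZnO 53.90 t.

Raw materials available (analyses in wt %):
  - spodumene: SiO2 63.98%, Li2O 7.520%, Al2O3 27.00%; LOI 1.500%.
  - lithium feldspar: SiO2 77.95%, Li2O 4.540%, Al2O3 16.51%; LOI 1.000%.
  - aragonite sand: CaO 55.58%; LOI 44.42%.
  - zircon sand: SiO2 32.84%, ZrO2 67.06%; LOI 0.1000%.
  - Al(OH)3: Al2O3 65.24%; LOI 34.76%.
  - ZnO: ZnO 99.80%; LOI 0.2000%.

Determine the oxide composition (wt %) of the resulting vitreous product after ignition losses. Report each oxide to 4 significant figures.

Glass mass = 492.1 t (batch 547.8 − LOI 55.68).
Composition: CaO 4.684%, SiO2 46.08%, Li2O 3.103%, ZnO 10.93%, ZrO2 11.07%, Al2O3 24.13%

Values along the way are displayed rounded to 4 significant digits in the printout; every computation runs at full precision at every stage; a single rounding finalizes every reported number; the derived quantities (the yield, totals, the six compositions, ignition loss, net glass mass) are recomputed from the weighed amounts for 492.1 t of glass in full float precision as they appear in problem or answer.
Delivered oxide masses:
  CaO: 41.47·0.5558 = 23.05 t
  SiO2: 95.29·0.6398 + 178.5·0.7795 + 81.23·0.3284 = 226.8 t
  Li2O: 95.29·0.07520 + 178.5·0.04540 = 15.27 t
  ZnO: 53.90·0.9980 = 53.79 t
  ZrO2: 81.23·0.6706 = 54.47 t
  Al2O3: 95.29·0.2700 + 178.5·0.1651 + 97.39·0.6524 = 118.7 t
LOI: 95.29·0.01500 + 178.5·0.01000 + 41.47·0.4442 + 81.23·0.001000 + 97.39·0.3476 + 53.90·0.002000 = 55.68 t
Resulting glass, batch − LOI: 547.8 − 55.68 = 492.1 t (consistent with Σ oxide mass)
wt %: oxide over glass, times 100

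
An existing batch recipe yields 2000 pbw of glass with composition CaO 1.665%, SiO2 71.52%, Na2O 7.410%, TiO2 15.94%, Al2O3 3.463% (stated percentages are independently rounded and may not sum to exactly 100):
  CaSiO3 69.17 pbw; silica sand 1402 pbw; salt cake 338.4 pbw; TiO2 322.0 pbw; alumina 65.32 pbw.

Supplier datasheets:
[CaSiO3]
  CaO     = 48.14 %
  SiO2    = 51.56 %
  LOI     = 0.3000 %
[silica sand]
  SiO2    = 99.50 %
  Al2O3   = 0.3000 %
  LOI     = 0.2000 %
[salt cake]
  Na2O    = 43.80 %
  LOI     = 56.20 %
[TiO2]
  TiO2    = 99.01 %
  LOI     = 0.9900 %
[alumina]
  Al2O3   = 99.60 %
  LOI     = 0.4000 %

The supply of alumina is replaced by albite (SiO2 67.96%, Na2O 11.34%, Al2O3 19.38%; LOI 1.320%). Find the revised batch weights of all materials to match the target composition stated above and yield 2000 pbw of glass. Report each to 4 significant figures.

The whole derivation carries full float precision end to end. The intermediate values are shown rounded to 4 significant figures alongside each step; every reported figure receives exactly one rounding — derived quantities, including five oxide percentages, LOI, glass mass, yield, totals, are carried using the weight values on 2000 pbw of glass in full precision, exactly as printed in the problem or the answer.
Target masses of each oxide per 2000 pbw glass:
  CaO: 1.665% × 2000 = 33.30 pbw
  SiO2: 71.52% × 2000 = 1430 pbw
  Na2O: 7.410% × 2000 = 148.2 pbw
  TiO2: 15.94% × 2000 = 318.8 pbw
  Al2O3: 3.463% × 2000 = 69.26 pbw
A balance pass over the oxides, from the weights as reported, at the basis given (every target is met by its sum modulo rounding of the values):
  CaO: 69.17·0.4814 = 33.30 pbw (target 33.30 pbw)
  SiO2: 69.17·0.5156 + 1170·0.9950 + 339.3·0.6796 = 1430 pbw (target 1430 pbw)
  Na2O: 250.5·0.4380 + 339.3·0.1134 = 148.2 pbw (target 148.2 pbw)
  TiO2: 322.0·0.9901 = 318.8 pbw (target 318.8 pbw)
  Al2O3: 1170·0.003000 + 339.3·0.1938 = 69.27 pbw (target 69.26 pbw)
Mass balance on the glass: batch total minus LOI = 2000 pbw (oxide target masses add up to 2000 pbw; against the stated basis, 2000 pbw — differing by rounding only).
Batch grand total — Σ batch = 2151 pbw; loss to ignition Σ batch·LOI = 151.0 pbw; as yield: glass ÷ batch → 92.98%.

Revised batch per 2000 pbw glass:
  CaSiO3: 69.17 pbw
  silica sand: 1170 pbw
  salt cake: 250.5 pbw
  TiO2: 322.0 pbw
  albite: 339.3 pbw
Total batch = 2151 pbw; LOI loss = 151.0 pbw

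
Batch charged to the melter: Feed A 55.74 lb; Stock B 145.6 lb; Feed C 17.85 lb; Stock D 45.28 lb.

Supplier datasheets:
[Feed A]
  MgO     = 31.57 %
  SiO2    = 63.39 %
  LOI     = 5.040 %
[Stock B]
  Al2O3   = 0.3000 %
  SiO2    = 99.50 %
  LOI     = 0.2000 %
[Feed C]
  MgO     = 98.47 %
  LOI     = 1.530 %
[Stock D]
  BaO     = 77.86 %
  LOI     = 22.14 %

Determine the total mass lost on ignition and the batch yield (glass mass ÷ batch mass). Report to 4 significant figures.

Values along the way are displayed, with 4-significant-figure rounding, in the printout — all arithmetic runs at full float precision through the solve — each reported number includes exactly one rounding; all derived quantities, including the totals, ignition loss, four oxide percentages, yield, glass mass, are rebuilt using the weight values on 251.1 lb of glass in exact precision, precisely as stated by either problem or answer.
Per-material ignition loss:
  Feed A: 55.74 × 0.05040 = 2.809 lb
  Stock B: 145.6 × 0.002000 = 0.2912 lb
  Feed C: 17.85 × 0.01530 = 0.2731 lb
  Stock D: 45.28 × 0.2214 = 10.02 lb
Total LOI = 13.40 lb
Glass = batch − LOI = 264.5 − 13.40 = 251.1 lb

LOI loss = 13.40 lb; glass = 251.1 lb; yield = 94.93%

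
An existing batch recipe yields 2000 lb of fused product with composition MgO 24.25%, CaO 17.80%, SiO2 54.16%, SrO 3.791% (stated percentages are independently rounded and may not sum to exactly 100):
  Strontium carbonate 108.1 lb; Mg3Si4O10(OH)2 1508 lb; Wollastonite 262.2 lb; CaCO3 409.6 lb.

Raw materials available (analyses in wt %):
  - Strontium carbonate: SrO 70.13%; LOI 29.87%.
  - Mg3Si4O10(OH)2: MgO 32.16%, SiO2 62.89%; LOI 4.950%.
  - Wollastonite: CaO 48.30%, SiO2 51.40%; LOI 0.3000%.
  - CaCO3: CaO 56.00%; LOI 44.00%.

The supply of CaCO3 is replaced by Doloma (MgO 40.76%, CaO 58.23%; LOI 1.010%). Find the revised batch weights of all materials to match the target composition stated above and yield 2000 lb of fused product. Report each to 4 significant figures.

Revised batch per 2000 lb fused product:
  Strontium carbonate: 108.1 lb
  Mg3Si4O10(OH)2: 1290 lb
  Wollastonite: 529.4 lb
  Doloma: 172.3 lb
Total batch = 2100 lb; LOI loss = 99.47 lb

Full float precision is held end to end; the intermediate values appear rounded to four significant digits when written out; every reported result takes exactly one rounding — all derived quantities are recomputed starting from the weights per 2000 lb of glass at full precision (totals, the yield, the four compositions, glass mass, ignition loss) as written in the problem or the answer.
The oxide mass targets at 2000 lb fused product:
  MgO: 24.25% × 2000 = 485.0 lb
  CaO: 17.80% × 2000 = 356.0 lb
  SiO2: 54.16% × 2000 = 1083 lb
  SrO: 3.791% × 2000 = 75.82 lb
Per-oxide balance check on the weights just shown, against the basis in use (every target is met by its sum up to rounding of the answer):
  MgO: 1290·0.3216 + 172.3·0.4076 = 485.1 lb (target 485.0 lb)
  CaO: 529.4·0.4830 + 172.3·0.5823 = 356.0 lb (target 356.0 lb)
  SiO2: 1290·0.6289 + 529.4·0.5140 = 1083 lb (target 1083 lb)
  SrO: 108.1·0.7013 = 75.81 lb (target 75.82 lb)
Mass balance on the glass: total charge less LOI = 2000 lb (per-oxide target masses sum to 2000 lb; basis as stated: 2000 lb — a pure rounding effect).
Adding the batch up: Σ batch = 2100 lb; loss to ignition Σ batch·LOI = 99.47 lb; as yield: glass ÷ batch → 95.26%.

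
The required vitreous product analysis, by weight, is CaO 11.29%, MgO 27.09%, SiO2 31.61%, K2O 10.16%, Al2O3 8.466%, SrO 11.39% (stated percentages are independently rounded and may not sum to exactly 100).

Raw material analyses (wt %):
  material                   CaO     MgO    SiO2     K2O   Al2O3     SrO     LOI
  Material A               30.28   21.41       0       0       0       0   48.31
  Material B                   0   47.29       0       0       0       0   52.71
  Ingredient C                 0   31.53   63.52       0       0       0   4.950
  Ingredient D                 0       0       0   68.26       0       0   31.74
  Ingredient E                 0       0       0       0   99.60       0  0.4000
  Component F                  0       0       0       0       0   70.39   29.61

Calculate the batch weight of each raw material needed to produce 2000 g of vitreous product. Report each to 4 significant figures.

Batch per 2000 g vitreous product:
  Material A: 745.7 g
  Material B: 144.5 g
  Ingredient C: 995.3 g
  Ingredient D: 297.7 g
  Ingredient E: 170.0 g
  Component F: 323.6 g
Total batch = 2677 g; LOI loss = 676.7 g; yield = 74.72%

The whole derivation holds exact precision from first step to last; mid-chain values are shown rounded to 4 significant figures; every reported figure takes a single rounding. Derived quantities (glass mass, ignition loss, the yield, six oxide percentages, totals) are carried using the weight values for 2000 g of glass in full precision precisely as stated by the problem or answer text.
Oxide mass targets, per 2000 g vitreous product:
  CaO: 11.29% × 2000 = 225.8 g
  MgO: 27.09% × 2000 = 541.8 g
  SiO2: 31.61% × 2000 = 632.2 g
  K2O: 10.16% × 2000 = 203.2 g
  Al2O3: 8.466% × 2000 = 169.3 g
  SrO: 11.39% × 2000 = 227.8 g
Oxide-by-oxide audit with the batch weights as given, per the basis as stated (every target is met by its sum once rounding is allowed for):
  CaO: 745.7·0.3028 = 225.8 g (target 225.8 g)
  MgO: 745.7·0.2141 + 144.5·0.4729 + 995.3·0.3153 = 541.8 g (target 541.8 g)
  SiO2: 995.3·0.6352 = 632.2 g (target 632.2 g)
  K2O: 297.7·0.6826 = 203.2 g (target 203.2 g)
  Al2O3: 170.0·0.9960 = 169.3 g (target 169.3 g)
  SrO: 323.6·0.7039 = 227.8 g (target 227.8 g)
Glass-mass closure: batch total minus LOI = 2000 g (per-oxide target masses sum to 2000 g; basis as stated: 2000 g — rounding explains the deltas).
Summing the batch: Σ batch = 2677 g; LOI loss = Σ batch·LOI = 676.7 g; yield, glass over the total, = 74.72%.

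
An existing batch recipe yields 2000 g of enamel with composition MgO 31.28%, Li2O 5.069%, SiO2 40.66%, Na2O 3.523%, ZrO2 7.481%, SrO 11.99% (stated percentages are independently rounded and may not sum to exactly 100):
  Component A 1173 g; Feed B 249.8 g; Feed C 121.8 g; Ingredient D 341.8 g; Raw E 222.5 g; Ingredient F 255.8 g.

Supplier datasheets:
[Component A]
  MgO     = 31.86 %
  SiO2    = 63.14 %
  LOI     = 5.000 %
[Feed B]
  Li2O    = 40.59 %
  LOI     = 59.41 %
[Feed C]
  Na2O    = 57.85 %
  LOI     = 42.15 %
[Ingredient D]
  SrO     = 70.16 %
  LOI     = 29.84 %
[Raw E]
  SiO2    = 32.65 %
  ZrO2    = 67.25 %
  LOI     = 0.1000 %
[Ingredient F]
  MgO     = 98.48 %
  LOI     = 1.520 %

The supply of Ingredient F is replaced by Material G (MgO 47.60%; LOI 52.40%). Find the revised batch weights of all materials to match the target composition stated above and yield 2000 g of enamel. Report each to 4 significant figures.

In-progress results are displayed, rounded to 4 significant digits, on the page — full float precision is maintained in all steps; every reported value is rounded once only — derived quantities, including the six compositions, yield, the totals, ignition loss, net glass mass, are re-derived starting from the weights at 2000 g of glass at full float precision exactly as printed in question or answer.
Oxide-by-oxide targets in 2000 g enamel:
  MgO: 31.28% × 2000 = 625.6 g
  Li2O: 5.069% × 2000 = 101.4 g
  SiO2: 40.66% × 2000 = 813.2 g
  Na2O: 3.523% × 2000 = 70.46 g
  ZrO2: 7.481% × 2000 = 149.6 g
  SrO: 11.99% × 2000 = 239.8 g
Balance tally, oxide-wise, working from each reported weight, under the basis named above (target by target, the sums agree net of answer rounding effects):
  MgO: 1173·0.3186 + 529.2·0.4760 = 625.6 g (target 625.6 g)
  Li2O: 249.8·0.4059 = 101.4 g (target 101.4 g)
  SiO2: 1173·0.6314 + 222.5·0.3265 = 813.3 g (target 813.2 g)
  Na2O: 121.8·0.5785 = 70.46 g (target 70.46 g)
  ZrO2: 222.5·0.6725 = 149.6 g (target 149.6 g)
  SrO: 341.8·0.7016 = 239.8 g (target 239.8 g)
Mass balance on the glass: whole batch net of LOI = 2000 g (summing oxide targets gives 2000 g; basis as stated: 2000 g — rounding explains the deltas).
Summing the batch: Σ batch = 2638 g; LOI loss = Σ batch·LOI = 637.9 g; yield, glass over the total, = 75.82%.

Revised batch per 2000 g enamel:
  Component A: 1173 g
  Feed B: 249.8 g
  Feed C: 121.8 g
  Ingredient D: 341.8 g
  Raw E: 222.5 g
  Material G: 529.2 g
Total batch = 2638 g; LOI loss = 637.9 g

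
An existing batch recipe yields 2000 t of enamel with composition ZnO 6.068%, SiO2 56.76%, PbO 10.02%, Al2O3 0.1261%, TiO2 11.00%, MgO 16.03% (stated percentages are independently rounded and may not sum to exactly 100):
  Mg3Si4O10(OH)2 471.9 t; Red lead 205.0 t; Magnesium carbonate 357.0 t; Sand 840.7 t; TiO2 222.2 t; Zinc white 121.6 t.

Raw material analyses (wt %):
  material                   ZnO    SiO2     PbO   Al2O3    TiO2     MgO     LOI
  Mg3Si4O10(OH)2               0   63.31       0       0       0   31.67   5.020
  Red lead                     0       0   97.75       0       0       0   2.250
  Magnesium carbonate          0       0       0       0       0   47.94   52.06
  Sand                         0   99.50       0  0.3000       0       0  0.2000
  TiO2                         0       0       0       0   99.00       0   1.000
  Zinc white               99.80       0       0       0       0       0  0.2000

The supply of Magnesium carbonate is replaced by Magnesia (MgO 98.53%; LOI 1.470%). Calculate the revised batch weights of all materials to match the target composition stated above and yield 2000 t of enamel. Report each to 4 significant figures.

Revised batch per 2000 t enamel:
  Mg3Si4O10(OH)2: 471.9 t
  Red lead: 205.0 t
  Magnesia: 173.7 t
  Sand: 840.7 t
  TiO2: 222.2 t
  Zinc white: 121.6 t
Total batch = 2035 t; LOI loss = 35.00 t

All arithmetic holds exact precision all the way through — in-progress results are displayed rounded to four significant figures on the page — a single rounding completes each reported value — the derived quantities, which include six oxide percentages, glass mass, yield, totals, LOI, are computed at exact precision, precisely as stated by the question or the answer, using the weight values for 2000 t of glass.
The oxide mass targets at 2000 t enamel:
  ZnO: 6.068% × 2000 = 121.4 t
  SiO2: 56.76% × 2000 = 1135 t
  PbO: 10.02% × 2000 = 200.4 t
  Al2O3: 0.1261% × 2000 = 2.522 t
  TiO2: 11.00% × 2000 = 220.0 t
  MgO: 16.03% × 2000 = 320.6 t
Checking each oxide sum from the weights as reported, against the basis in use (every target is met by its sum within answer rounding):
  ZnO: 121.6·0.9980 = 121.4 t (target 121.4 t)
  SiO2: 471.9·0.6331 + 840.7·0.9950 = 1135 t (target 1135 t)
  PbO: 205.0·0.9775 = 200.4 t (target 200.4 t)
  Al2O3: 840.7·0.003000 = 2.522 t (target 2.522 t)
  TiO2: 222.2·0.9900 = 220.0 t (target 220.0 t)
  MgO: 471.9·0.3167 + 173.7·0.9853 = 320.6 t (target 320.6 t)
Mass balance on the glass: Σ batch − LOI loss = 2000 t (targets for the oxides total 2000 t; the stated basis being 2000 t — a pure rounding effect).
Total batch = Σ batch = 2035 t; LOI removed, Σ of batch·LOI: 35.00 t; yield, glass over the total, = 98.28%.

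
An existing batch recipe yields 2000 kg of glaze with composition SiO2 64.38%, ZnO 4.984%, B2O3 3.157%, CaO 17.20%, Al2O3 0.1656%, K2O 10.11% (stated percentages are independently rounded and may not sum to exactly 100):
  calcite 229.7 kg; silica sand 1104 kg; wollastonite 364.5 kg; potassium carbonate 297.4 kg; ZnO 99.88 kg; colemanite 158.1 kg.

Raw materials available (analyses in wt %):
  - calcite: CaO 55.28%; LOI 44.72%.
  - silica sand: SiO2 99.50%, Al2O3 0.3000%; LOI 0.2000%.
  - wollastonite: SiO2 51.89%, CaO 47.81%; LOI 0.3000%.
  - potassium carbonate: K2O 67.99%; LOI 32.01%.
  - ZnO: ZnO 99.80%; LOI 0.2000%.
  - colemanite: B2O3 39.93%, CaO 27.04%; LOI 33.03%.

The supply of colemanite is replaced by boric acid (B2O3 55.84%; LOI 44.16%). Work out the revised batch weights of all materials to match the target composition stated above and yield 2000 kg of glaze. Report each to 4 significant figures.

Rounding to 4 significant digits governs each working value as printed. All internal work keeps full float precision from start to finish. Every reported result is rounded once only; the derived quantities, which include the totals, ignition loss, net glass mass, the yield, the six compositions, are computed at full float precision, as they appear in the problem or the answer, starting from the weights per 2000 kg of glass.
Per-oxide target masses for 2000 kg glaze:
  SiO2: 64.38% × 2000 = 1288 kg
  ZnO: 4.984% × 2000 = 99.68 kg
  B2O3: 3.157% × 2000 = 63.14 kg
  CaO: 17.20% × 2000 = 344.0 kg
  Al2O3: 0.1656% × 2000 = 3.312 kg
  K2O: 10.11% × 2000 = 202.2 kg
Per-oxide balance check per the reported batch figures, relative to the basis at hand (every target is met by its sum once rounding is allowed for):
  SiO2: 1104·0.9950 + 364.5·0.5189 = 1288 kg (target 1288 kg)
  ZnO: 99.88·0.9980 = 99.68 kg (target 99.68 kg)
  B2O3: 113.1·0.5584 = 63.16 kg (target 63.14 kg)
  CaO: 307.1·0.5528 + 364.5·0.4781 = 344.0 kg (target 344.0 kg)
  Al2O3: 1104·0.003000 = 3.312 kg (target 3.312 kg)
  K2O: 297.4·0.6799 = 202.2 kg (target 202.2 kg)
Glass-mass closure: batch total minus LOI = 2000 kg (the targets, summed, come to 2000 kg; versus the stated basis of 2000 kg — any gap is answer rounding).
Whole-batch sum: Σ batch = 2286 kg; loss to ignition Σ batch·LOI = 286.0 kg; yield: glass divided by total = 87.49%.

Revised batch per 2000 kg glaze:
  calcite: 307.1 kg
  silica sand: 1104 kg
  wollastonite: 364.5 kg
  potassium carbonate: 297.4 kg
  ZnO: 99.88 kg
  boric acid: 113.1 kg
Total batch = 2286 kg; LOI loss = 286.0 kg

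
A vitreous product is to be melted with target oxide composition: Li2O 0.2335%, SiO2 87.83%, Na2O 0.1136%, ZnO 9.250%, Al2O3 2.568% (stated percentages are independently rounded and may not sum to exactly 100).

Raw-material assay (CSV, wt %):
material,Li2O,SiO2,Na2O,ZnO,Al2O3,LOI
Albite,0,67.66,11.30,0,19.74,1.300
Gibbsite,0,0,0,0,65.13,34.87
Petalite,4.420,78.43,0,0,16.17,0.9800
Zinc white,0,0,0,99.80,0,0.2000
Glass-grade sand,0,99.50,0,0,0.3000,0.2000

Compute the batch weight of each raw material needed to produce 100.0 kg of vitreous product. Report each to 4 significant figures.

The working math maintains full precision end to end; working values appear rounded off to 4 significant figures in the working. A single rounding produces every reported value — the derived quantities (the yield, the five compositions, net glass mass, the totals, ignition loss) are re-derived at exact precision starting from the weights per 100.0 kg of glass, precisely as stated by the problem or the answer.
Target masses of each oxide per 100.0 kg vitreous product:
  Li2O: 0.2335% × 100.0 = 0.2335 kg
  SiO2: 87.83% × 100.0 = 87.83 kg
  Na2O: 0.1136% × 100.0 = 0.1136 kg
  ZnO: 9.250% × 100.0 = 9.250 kg
  Al2O3: 2.568% × 100.0 = 2.568 kg
Oxide-by-oxide audit with the batch weights as given, at the basis given (oxide sums agree with the targets once rounding is allowed for):
  Li2O: 5.283·0.04420 = 0.2335 kg (target 0.2335 kg)
  SiO2: 1.005·0.6766 + 5.283·0.7843 + 83.42·0.9950 = 87.83 kg (target 87.83 kg)
  Na2O: 1.005·0.1130 = 0.1136 kg (target 0.1136 kg)
  ZnO: 9.269·0.9980 = 9.250 kg (target 9.250 kg)
  Al2O3: 1.005·0.1974 + 1.942·0.6513 + 5.283·0.1617 + 83.42·0.003000 = 2.568 kg (target 2.568 kg)
Glass mass check: whole batch net of LOI = 99.99 kg (per-oxide target masses sum to 100.0 kg; against the stated basis, 100.0 kg — deltas are rounding alone).
Summing the batch: Σ batch = 100.9 kg; Σ batch·LOI gives LOI loss = 0.9274 kg; yield: glass divided by total = 99.08%.

Batch per 100.0 kg vitreous product:
  Albite: 1.005 kg
  Gibbsite: 1.942 kg
  Petalite: 5.283 kg
  Zinc white: 9.269 kg
  Glass-grade sand: 83.42 kg
Total batch = 100.9 kg; LOI loss = 0.9274 kg; yield = 99.08%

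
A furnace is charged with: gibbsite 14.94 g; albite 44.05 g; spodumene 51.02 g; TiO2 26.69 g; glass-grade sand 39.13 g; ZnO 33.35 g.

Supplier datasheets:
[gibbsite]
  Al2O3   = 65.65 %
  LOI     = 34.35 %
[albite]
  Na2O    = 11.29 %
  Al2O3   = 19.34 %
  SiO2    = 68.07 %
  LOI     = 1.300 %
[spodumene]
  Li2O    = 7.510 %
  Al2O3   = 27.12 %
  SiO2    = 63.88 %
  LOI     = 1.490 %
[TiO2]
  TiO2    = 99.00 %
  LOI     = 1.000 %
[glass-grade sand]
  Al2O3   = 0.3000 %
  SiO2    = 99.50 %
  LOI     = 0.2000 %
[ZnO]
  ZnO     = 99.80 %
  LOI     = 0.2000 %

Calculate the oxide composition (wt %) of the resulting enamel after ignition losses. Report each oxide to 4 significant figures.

All arithmetic runs at full precision end to end — rounding to 4 significant figures applies to each working value as displayed — each reported figure receives exactly one rounding. The derived quantities (the yield, glass mass, totals, the six compositions, LOI) are re-derived from the batch weights per 202.3 g of glass in exact precision, exactly as printed in the problem or the answer.
Oxide masses out of the charge:
  ZnO: 33.35·0.9980 = 33.28 g
  Na2O: 44.05·0.1129 = 4.973 g
  Li2O: 51.02·0.07510 = 3.832 g
  Al2O3: 14.94·0.6565 + 44.05·0.1934 + 51.02·0.2712 + 39.13·0.003000 = 32.28 g
  TiO2: 26.69·0.9900 = 26.42 g
  SiO2: 44.05·0.6807 + 51.02·0.6388 + 39.13·0.9950 = 101.5 g
LOI: 14.94·0.3435 + 44.05·0.01300 + 51.02·0.01490 + 26.69·0.01000 + 39.13·0.002000 + 33.35·0.002000 = 6.877 g
The glass mass, total less LOI, = 209.2 − 6.877 = 202.3 g (consistent with Σ oxide mass)
wt % = 100 × oxide mass / glass mass

Glass mass = 202.3 g (batch 209.2 − LOI 6.877).
Composition: ZnO 16.45%, Na2O 2.458%, Li2O 1.894%, Al2O3 15.96%, TiO2 13.06%, SiO2 50.18%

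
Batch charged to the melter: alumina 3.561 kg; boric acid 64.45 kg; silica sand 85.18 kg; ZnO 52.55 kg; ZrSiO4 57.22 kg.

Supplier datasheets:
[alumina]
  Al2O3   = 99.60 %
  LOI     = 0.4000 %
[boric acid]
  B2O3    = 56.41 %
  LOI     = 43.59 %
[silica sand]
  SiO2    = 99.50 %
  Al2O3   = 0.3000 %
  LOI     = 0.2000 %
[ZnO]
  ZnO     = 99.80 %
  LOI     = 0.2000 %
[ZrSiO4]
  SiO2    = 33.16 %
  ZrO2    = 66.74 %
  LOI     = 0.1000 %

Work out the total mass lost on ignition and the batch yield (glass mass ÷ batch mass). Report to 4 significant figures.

Full precision is maintained throughout. Values along the way are displayed, rounded to four significant figures, when written out — each reported number sees exactly one rounding; all derived quantities are re-derived using the weight values at 234.5 kg of glass at exact precision (glass mass, totals, LOI, five oxide percentages, the yield), as quoted within the problem or answer text.
Ignition loss by material:
  alumina: 3.561 × 0.004000 = 0.01424 kg
  boric acid: 64.45 × 0.4359 = 28.09 kg
  silica sand: 85.18 × 0.002000 = 0.1704 kg
  ZnO: 52.55 × 0.002000 = 0.1051 kg
  ZrSiO4: 57.22 × 0.001000 = 0.05722 kg
Total LOI = 28.44 kg
Glass = batch − LOI = 263.0 − 28.44 = 234.5 kg

LOI loss = 28.44 kg; glass = 234.5 kg; yield = 89.18%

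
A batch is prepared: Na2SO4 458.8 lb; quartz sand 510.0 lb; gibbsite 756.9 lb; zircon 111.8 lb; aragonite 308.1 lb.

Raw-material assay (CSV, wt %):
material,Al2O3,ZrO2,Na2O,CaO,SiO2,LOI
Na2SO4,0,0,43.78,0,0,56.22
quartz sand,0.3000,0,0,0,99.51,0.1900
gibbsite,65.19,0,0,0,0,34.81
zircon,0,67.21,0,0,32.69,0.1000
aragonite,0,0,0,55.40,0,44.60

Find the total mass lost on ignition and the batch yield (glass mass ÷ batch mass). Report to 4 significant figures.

The working math runs at full float precision in every operation — working values are displayed, rounded to 4 significant digits, as written; each reported figure takes exactly one rounding — all derived quantities are recomputed in exact precision (totals, five oxide percentages, LOI, glass mass, the yield) using the weight values at 1486 lb of glass, exactly as printed in question or answer.
Material-by-material LOI:
  Na2SO4: 458.8 × 0.5622 = 257.9 lb
  quartz sand: 510.0 × 0.001900 = 0.9690 lb
  gibbsite: 756.9 × 0.3481 = 263.5 lb
  zircon: 111.8 × 0.001000 = 0.1118 lb
  aragonite: 308.1 × 0.4460 = 137.4 lb
Total LOI = 659.9 lb
Glass = batch − LOI = 2146 − 659.9 = 1486 lb

LOI loss = 659.9 lb; glass = 1486 lb; yield = 69.24%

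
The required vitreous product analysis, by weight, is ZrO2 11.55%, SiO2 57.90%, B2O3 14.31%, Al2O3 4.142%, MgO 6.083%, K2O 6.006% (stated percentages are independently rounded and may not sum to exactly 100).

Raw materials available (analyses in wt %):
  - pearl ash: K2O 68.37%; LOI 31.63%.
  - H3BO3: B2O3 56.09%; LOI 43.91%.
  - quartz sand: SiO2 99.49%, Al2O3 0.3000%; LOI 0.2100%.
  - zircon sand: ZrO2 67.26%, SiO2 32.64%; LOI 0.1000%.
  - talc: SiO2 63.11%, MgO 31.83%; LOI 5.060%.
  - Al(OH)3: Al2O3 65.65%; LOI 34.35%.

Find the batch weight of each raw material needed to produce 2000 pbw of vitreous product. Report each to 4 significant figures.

Intermediates are printed, rounded to 4 significant figures, on the page; the working math holds exact precision through every step — a single rounding yields every reported value; derived quantities, including totals, LOI, glass mass, yield, the six compositions, are re-derived using the weight values for 2000 pbw of glass at full precision, as they appear in the problem or answer text.
Target oxide masses per 2000 pbw vitreous product:
  ZrO2: 11.55% × 2000 = 231.0 pbw
  SiO2: 57.90% × 2000 = 1158 pbw
  B2O3: 14.31% × 2000 = 286.2 pbw
  Al2O3: 4.142% × 2000 = 82.84 pbw
  MgO: 6.083% × 2000 = 121.7 pbw
  K2O: 6.006% × 2000 = 120.1 pbw
Per-oxide balance check applying the batch weights above, under the basis named above (sum by sum, the targets are met net of answer rounding effects):
  ZrO2: 343.4·0.6726 = 231.0 pbw (target 231.0 pbw)
  SiO2: 808.8·0.9949 + 343.4·0.3264 + 382.2·0.6311 = 1158 pbw (target 1158 pbw)
  B2O3: 510.3·0.5609 = 286.2 pbw (target 286.2 pbw)
  Al2O3: 808.8·0.003000 + 122.5·0.6565 = 82.85 pbw (target 82.84 pbw)
  MgO: 382.2·0.3183 = 121.7 pbw (target 121.7 pbw)
  K2O: 175.7·0.6837 = 120.1 pbw (target 120.1 pbw)
The glass-mass cross-check: Σ batch − LOI loss = 2000 pbw (the Σ of target masses is 2000 pbw; with the basis standing at 2000 pbw — differing by rounding only).
Whole-batch sum: Σ batch = 2343 pbw; LOI loss = Σ batch·LOI = 343.1 pbw; glass ÷ batch gives a yield of 85.36%.

Batch per 2000 pbw vitreous product:
  pearl ash: 175.7 pbw
  H3BO3: 510.3 pbw
  quartz sand: 808.8 pbw
  zircon sand: 343.4 pbw
  talc: 382.2 pbw
  Al(OH)3: 122.5 pbw
Total batch = 2343 pbw; LOI loss = 343.1 pbw; yield = 85.36%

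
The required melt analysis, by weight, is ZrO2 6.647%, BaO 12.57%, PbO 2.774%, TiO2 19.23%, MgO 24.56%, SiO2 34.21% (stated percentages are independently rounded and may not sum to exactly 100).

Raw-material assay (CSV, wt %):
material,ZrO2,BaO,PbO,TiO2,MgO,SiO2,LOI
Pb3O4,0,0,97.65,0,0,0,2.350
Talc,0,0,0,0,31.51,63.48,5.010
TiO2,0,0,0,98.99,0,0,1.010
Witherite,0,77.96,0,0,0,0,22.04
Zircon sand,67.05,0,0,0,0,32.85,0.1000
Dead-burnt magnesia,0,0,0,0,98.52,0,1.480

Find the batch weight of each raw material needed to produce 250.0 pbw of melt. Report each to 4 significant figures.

The intermediate values are shown rounded to four significant digits across the worked steps. Each numeric step maintains exact precision end to end — every reported result takes exactly one rounding; the derived quantities (six oxide percentages, net glass mass, the yield, ignition loss, totals) are computed using the weight values on 250.0 pbw of glass in full precision, precisely as stated by either problem or answer.
Oxide mass targets, per 250.0 pbw melt:
  ZrO2: 6.647% × 250.0 = 16.62 pbw
  BaO: 12.57% × 250.0 = 31.42 pbw
  PbO: 2.774% × 250.0 = 6.935 pbw
  TiO2: 19.23% × 250.0 = 48.08 pbw
  MgO: 24.56% × 250.0 = 61.40 pbw
  SiO2: 34.21% × 250.0 = 85.52 pbw
Mass-balance tally per oxide per the reported batch figures, per the basis as stated (each sum matches its target mass up to rounding of the answer):
  ZrO2: 24.78·0.6705 = 16.61 pbw (target 16.62 pbw)
  BaO: 40.31·0.7796 = 31.43 pbw (target 31.42 pbw)
  PbO: 7.102·0.9765 = 6.935 pbw (target 6.935 pbw)
  TiO2: 48.57·0.9899 = 48.08 pbw (target 48.08 pbw)
  MgO: 121.9·0.3151 + 23.33·0.9852 = 61.40 pbw (target 61.40 pbw)
  SiO2: 121.9·0.6348 + 24.78·0.3285 = 85.52 pbw (target 85.52 pbw)
Consistency of the glass mass: whole batch net of LOI = 250.0 pbw (per-oxide target masses sum to 250.0 pbw; with the basis standing at 250.0 pbw — rounding explains the deltas).
Batch grand total — Σ batch = 266.0 pbw; ignition loss, Σ(batch × LOI) = 16.02 pbw; yield = glass ÷ total batch = 93.98%.

Batch per 250.0 pbw melt:
  Pb3O4: 7.102 pbw
  Talc: 121.9 pbw
  TiO2: 48.57 pbw
  Witherite: 40.31 pbw
  Zircon sand: 24.78 pbw
  Dead-burnt magnesia: 23.33 pbw
Total batch = 266.0 pbw; LOI loss = 16.02 pbw; yield = 93.98%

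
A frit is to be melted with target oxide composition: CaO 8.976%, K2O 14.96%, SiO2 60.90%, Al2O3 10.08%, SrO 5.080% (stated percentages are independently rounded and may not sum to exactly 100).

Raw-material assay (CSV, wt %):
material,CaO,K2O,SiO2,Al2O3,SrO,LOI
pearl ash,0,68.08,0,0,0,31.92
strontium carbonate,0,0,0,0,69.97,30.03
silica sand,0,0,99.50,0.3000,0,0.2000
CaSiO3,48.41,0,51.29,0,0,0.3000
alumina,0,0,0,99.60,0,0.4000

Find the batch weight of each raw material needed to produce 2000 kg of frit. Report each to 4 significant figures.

Every computation holds full precision throughout — intermediates are printed with 4-significant-digit rounding at each printed step — every reported figure carries a single rounding; derived quantities are carried at full precision (totals, net glass mass, yield, ignition loss, five oxide percentages) starting from the weights per 2000 kg of glass as written in question or answer.
Target oxide masses per 2000 kg frit:
  CaO: 8.976% × 2000 = 179.5 kg
  K2O: 14.96% × 2000 = 299.2 kg
  SiO2: 60.90% × 2000 = 1218 kg
  Al2O3: 10.08% × 2000 = 201.6 kg
  SrO: 5.080% × 2000 = 101.6 kg
Verifying the oxide balance applying the batch weights above, at the basis given (every target is met by its sum modulo rounding of the values):
  CaO: 370.8·0.4841 = 179.5 kg (target 179.5 kg)
  K2O: 439.5·0.6808 = 299.2 kg (target 299.2 kg)
  SiO2: 1033·0.9950 + 370.8·0.5129 = 1218 kg (target 1218 kg)
  Al2O3: 1033·0.003000 + 199.3·0.9960 = 201.6 kg (target 201.6 kg)
  SrO: 145.2·0.6997 = 101.6 kg (target 101.6 kg)
Glass-mass sanity pass: the batch minus its LOI: 2000 kg (targets for the oxides total 2000 kg; the stated basis being 2000 kg — gaps are rounding artifacts).
Batch grand total — Σ batch = 2188 kg; LOI removed, Σ of batch·LOI: 187.9 kg; yield: glass divided by total = 91.41%.

Batch per 2000 kg frit:
  pearl ash: 439.5 kg
  strontium carbonate: 145.2 kg
  silica sand: 1033 kg
  CaSiO3: 370.8 kg
  alumina: 199.3 kg
Total batch = 2188 kg; LOI loss = 187.9 kg; yield = 91.41%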